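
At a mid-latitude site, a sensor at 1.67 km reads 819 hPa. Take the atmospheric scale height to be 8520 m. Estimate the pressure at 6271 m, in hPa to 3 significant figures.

Between two levels, P₂ = P₁ exp(−Δz/H) with Δz = z₂ − z₁.
Δz = 6271.0 − 1670.0 = 4601.0 m; Δz/H = 4601.0/8520.0 = 0.54002.
P₂ = 819 × exp(−0.54002) = 819 × 0.58274 = 477.26 hPa.

P ≈ 477 hPa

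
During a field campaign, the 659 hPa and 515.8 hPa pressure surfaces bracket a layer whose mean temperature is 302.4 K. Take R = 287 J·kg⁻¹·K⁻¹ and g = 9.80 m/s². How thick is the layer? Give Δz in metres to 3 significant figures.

Hypsometric equation: Δz = (R T̄/g) ln(P₁/P₂).
R T̄/g = 287 × 302.4 / 9.80 = 8856.0 m.
ln(659/515.8) = ln(1.2776) = 0.24498.
Δz = 8856.0 × 0.24498 = 2169.5 m.

Δz ≈ 2170 m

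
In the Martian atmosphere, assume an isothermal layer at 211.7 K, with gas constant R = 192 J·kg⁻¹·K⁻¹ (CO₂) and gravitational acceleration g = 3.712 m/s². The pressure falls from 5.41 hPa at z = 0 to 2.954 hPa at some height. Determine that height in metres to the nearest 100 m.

Scale height: H = RT/g = 192 × 211.7 / 3.712 = 10950 m.
Invert the barometric formula: z = H ln(P₀/P).
P₀/P = 5.41/2.954 = 1.8314; ln(1.8314) = 0.60508.
z = 10950 × 0.60508 = 6625.6 m.

z ≈ 6600 m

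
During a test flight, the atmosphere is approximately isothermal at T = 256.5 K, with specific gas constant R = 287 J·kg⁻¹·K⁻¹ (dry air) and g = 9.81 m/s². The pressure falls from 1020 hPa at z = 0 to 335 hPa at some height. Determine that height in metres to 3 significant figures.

Scale height: H = RT/g = 287 × 256.5 / 9.81 = 7504.1 m.
Invert the barometric formula: z = H ln(P₀/P).
P₀/P = 1020/335 = 3.0448; ln(3.0448) = 1.1134.
z = 7504.1 × 1.1134 = 8355.1 m.

z ≈ 8360 m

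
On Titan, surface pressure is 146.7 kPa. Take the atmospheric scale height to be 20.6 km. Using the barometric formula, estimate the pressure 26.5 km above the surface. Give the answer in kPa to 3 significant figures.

Barometric formula: P = P₀ exp(−z/H).
z/H = 26500/20600 = 1.2864; exp(−1.2864) = 0.27626.
P = 146.7 × 0.27626 = 40.527 kPa.

P ≈ 40.5 kPa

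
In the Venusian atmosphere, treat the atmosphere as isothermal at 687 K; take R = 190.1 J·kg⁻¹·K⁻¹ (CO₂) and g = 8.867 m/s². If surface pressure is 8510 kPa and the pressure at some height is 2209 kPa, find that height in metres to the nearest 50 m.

Scale height: H = RT/g = 190.1 × 687 / 8.867 = 14729 m.
Invert the barometric formula: z = H ln(P₀/P).
P₀/P = 8510/2209 = 3.8524; ln(3.8524) = 1.3487.
z = 14729 × 1.3487 = 19865 m.

z ≈ 19850 m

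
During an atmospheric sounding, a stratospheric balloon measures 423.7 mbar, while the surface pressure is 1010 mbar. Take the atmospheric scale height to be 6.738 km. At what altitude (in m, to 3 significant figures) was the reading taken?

Invert the barometric formula: z = H ln(P₀/P).
P₀/P = 1010/423.7 = 2.3838; ln(2.3838) = 0.86870.
z = 6738.0 × 0.86870 = 5853.3 m.

z ≈ 5850 m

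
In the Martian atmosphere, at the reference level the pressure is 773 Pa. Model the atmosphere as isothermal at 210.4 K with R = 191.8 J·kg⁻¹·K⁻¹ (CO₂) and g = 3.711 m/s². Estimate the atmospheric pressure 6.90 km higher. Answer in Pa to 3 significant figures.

Scale height: H = RT/g = 191.8 × 210.4 / 3.711 = 10874 m.
Barometric formula: P = P₀ exp(−z/H).
z/H = 6900.0/10874 = 0.63454; exp(−0.63454) = 0.53018.
P = 773 × 0.53018 = 409.83 Pa.

P ≈ 410 Pa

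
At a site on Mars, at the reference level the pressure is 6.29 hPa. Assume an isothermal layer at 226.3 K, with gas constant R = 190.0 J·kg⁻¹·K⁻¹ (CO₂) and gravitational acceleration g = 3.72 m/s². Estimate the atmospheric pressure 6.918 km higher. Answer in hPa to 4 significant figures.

P ≈ 3.457 hPa

Scale height: H = RT/g = 190.0 × 226.3 / 3.72 = 11558 m.
Barometric formula: P = P₀ exp(−z/H).
z/H = 6918.0/11558 = 0.59855; exp(−0.59855) = 0.54961.
P = 6.29 × 0.54961 = 3.4570 hPa.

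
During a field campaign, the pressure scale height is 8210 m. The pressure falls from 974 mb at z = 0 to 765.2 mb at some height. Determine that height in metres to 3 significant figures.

z ≈ 1980 m

Invert the barometric formula: z = H ln(P₀/P).
P₀/P = 974/765.2 = 1.2729; ln(1.2729) = 0.24130.
z = 8210.0 × 0.24130 = 1981.1 m.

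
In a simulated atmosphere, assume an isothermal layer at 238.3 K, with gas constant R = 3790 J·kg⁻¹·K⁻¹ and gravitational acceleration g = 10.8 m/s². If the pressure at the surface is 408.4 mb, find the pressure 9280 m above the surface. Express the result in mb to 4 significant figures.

P ≈ 365.5 mb

Scale height: H = RT/g = 3790 × 238.3 / 10.8 = 83626 m.
Barometric formula: P = P₀ exp(−z/H).
z/H = 9280.0/83626 = 0.11097; exp(−0.11097) = 0.89497.
P = 408.4 × 0.89497 = 365.51 mb.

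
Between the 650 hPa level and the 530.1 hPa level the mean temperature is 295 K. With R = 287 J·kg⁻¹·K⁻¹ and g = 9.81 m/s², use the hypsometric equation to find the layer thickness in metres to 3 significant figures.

Δz ≈ 1760 m

Hypsometric equation: Δz = (R T̄/g) ln(P₁/P₂).
R T̄/g = 287 × 295 / 9.81 = 8630.5 m.
ln(650/530.1) = ln(1.2262) = 0.20392.
Δz = 8630.5 × 0.20392 = 1759.9 m.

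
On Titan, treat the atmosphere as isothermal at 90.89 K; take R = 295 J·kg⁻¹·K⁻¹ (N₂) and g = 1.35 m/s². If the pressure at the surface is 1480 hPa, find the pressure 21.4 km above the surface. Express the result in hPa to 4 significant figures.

Scale height: H = RT/g = 295 × 90.89 / 1.35 = 19861 m.
Barometric formula: P = P₀ exp(−z/H).
z/H = 21400/19861 = 1.0775; exp(−1.0775) = 0.34045.
P = 1480 × 0.34045 = 503.87 hPa.

P ≈ 503.9 hPa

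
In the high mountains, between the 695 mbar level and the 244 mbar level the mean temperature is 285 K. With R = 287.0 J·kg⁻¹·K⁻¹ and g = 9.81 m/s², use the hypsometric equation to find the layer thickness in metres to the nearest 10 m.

Hypsometric equation: Δz = (R T̄/g) ln(P₁/P₂).
R T̄/g = 287.0 × 285 / 9.81 = 8337.9 m.
ln(695/244) = ln(2.8484) = 1.0468.
Δz = 8337.9 × 1.0468 = 8728.1 m.

Δz ≈ 8730 m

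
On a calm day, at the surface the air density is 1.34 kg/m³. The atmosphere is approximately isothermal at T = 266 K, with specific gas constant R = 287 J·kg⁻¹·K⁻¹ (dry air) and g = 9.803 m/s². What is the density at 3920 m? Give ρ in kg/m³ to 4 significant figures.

Scale height: H = RT/g = 287 × 266 / 9.803 = 7787.6 m.
In an isothermal atmosphere, density decays like pressure: ρ = ρ₀ exp(−z/H).
z/H = 3920.0/7787.6 = 0.50336; exp(−0.50336) = 0.60450.
ρ = 1.34 × 0.60450 = 0.81003 kg/m³.

ρ ≈ 0.8100 kg/m³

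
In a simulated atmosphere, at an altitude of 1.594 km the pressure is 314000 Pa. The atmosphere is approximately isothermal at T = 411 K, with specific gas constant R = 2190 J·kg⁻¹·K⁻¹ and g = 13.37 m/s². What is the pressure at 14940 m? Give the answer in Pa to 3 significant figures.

Scale height: H = RT/g = 2190 × 411 / 13.37 = 67322 m.
Between two levels, P₂ = P₁ exp(−Δz/H) with Δz = z₂ − z₁.
Δz = 14940 − 1594.0 = 13346 m; Δz/H = 13346/67322 = 0.19824.
P₂ = 314000 × exp(−0.19824) = 314000 × 0.82017 = 257530 Pa.

P ≈ 258000 Pa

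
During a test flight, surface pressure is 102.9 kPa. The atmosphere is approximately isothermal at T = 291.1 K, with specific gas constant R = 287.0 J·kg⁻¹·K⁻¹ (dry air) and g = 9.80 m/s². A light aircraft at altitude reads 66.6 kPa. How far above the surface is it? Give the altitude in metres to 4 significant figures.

Scale height: H = RT/g = 287.0 × 291.1 / 9.80 = 8525.1 m.
Invert the barometric formula: z = H ln(P₀/P).
P₀/P = 102.9/66.6 = 1.5450; ln(1.5450) = 0.43502.
z = 8525.1 × 0.43502 = 3708.6 m.

z ≈ 3709 m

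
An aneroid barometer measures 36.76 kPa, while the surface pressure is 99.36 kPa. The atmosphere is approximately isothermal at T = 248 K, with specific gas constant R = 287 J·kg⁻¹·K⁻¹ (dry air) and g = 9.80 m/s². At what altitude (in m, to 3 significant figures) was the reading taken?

Scale height: H = RT/g = 287 × 248 / 9.80 = 7262.9 m.
Invert the barometric formula: z = H ln(P₀/P).
P₀/P = 99.36/36.76 = 2.7029; ln(2.7029) = 0.99433.
z = 7262.9 × 0.99433 = 7221.7 m.

z ≈ 7220 m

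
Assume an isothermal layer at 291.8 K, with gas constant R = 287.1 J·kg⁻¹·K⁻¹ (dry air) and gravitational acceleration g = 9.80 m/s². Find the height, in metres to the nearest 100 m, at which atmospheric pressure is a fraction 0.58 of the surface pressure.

Scale height: H = RT/g = 287.1 × 291.8 / 9.80 = 8548.5 m.
Set P/P₀ = exp(−z/H) = 0.58, so z = −H ln(0.58).
−ln(0.58) = 0.54473; z = 8548.5 × 0.54473 = 4656.6 m.

z ≈ 4700 m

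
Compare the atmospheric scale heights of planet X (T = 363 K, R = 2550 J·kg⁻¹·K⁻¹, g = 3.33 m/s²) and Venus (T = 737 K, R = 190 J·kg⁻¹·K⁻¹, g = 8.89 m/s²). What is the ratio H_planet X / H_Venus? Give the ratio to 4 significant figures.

H = RT/g for each body.
H_planet X = 2550 × 363 / 3.33 = 277970 m.
H_Venus = 190 × 737 / 8.89 = 15751 m.
H_planet X/H_Venus = 277970/15751 = 17.648.

H_planet X/H_Venus ≈ 17.65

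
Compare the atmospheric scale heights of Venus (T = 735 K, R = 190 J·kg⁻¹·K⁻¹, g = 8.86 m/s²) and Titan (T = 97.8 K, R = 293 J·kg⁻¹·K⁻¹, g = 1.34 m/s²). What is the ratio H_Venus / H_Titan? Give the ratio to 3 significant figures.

H = RT/g for each body.
H_Venus = 190 × 735 / 8.86 = 15762 m.
H_Titan = 293 × 97.8 / 1.34 = 21385 m.
H_Venus/H_Titan = 15762/21385 = 0.73706.

H_Venus/H_Titan ≈ 0.737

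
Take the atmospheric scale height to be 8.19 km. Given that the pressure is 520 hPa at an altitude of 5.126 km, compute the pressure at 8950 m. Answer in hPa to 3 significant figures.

Between two levels, P₂ = P₁ exp(−Δz/H) with Δz = z₂ − z₁.
Δz = 8950.0 − 5126.0 = 3824.0 m; Δz/H = 3824.0/8190.0 = 0.46691.
P₂ = 520 × exp(−0.46691) = 520 × 0.62694 = 326.01 hPa.

P ≈ 326 hPa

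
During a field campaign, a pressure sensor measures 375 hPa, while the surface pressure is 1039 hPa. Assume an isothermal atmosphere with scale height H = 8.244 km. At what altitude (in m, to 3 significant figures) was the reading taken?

z ≈ 8400 m

Invert the barometric formula: z = H ln(P₀/P).
P₀/P = 1039/375 = 2.7707; ln(2.7707) = 1.0191.
z = 8244.0 × 1.0191 = 8401.5 m.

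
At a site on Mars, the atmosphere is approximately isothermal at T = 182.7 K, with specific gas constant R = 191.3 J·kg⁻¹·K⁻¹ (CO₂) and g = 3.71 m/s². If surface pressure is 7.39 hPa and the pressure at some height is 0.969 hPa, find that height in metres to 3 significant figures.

z ≈ 19100 m

Scale height: H = RT/g = 191.3 × 182.7 / 3.71 = 9420.6 m.
Invert the barometric formula: z = H ln(P₀/P).
P₀/P = 7.39/0.969 = 7.6264; ln(7.6264) = 2.0316.
z = 9420.6 × 2.0316 = 19139 m.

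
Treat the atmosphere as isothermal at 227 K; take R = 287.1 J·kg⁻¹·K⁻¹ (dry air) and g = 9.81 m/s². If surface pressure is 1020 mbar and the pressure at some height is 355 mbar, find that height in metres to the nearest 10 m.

Scale height: H = RT/g = 287.1 × 227 / 9.81 = 6643.4 m.
Invert the barometric formula: z = H ln(P₀/P).
P₀/P = 1020/355 = 2.8732; ln(2.8732) = 1.0554.
z = 6643.4 × 1.0554 = 7011.4 m.

z ≈ 7010 m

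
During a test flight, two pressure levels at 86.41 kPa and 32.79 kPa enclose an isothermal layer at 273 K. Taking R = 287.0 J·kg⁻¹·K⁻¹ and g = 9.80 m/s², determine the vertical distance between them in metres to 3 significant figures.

Δz ≈ 7750 m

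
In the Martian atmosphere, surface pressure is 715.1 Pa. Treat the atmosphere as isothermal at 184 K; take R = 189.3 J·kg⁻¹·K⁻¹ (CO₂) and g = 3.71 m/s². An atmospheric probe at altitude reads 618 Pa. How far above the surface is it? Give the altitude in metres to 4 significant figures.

z ≈ 1370 m

Scale height: H = RT/g = 189.3 × 184 / 3.71 = 9388.5 m.
Invert the barometric formula: z = H ln(P₀/P).
P₀/P = 715.1/618 = 1.1571; ln(1.1571) = 0.14592.
z = 9388.5 × 0.14592 = 1370.0 m.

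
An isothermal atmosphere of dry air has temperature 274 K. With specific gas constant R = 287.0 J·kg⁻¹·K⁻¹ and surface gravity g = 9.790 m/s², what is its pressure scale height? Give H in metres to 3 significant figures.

The scale height of an isothermal atmosphere is H = RT/g.
H = 287.0 × 274 / 9.790 = 78638/9.790 = 8032.5 m.

H ≈ 8030 m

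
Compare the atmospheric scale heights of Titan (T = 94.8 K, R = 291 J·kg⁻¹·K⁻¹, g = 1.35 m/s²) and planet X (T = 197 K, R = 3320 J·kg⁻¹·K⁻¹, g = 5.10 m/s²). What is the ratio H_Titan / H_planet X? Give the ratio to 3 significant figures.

H_Titan/H_planet X ≈ 0.159

H = RT/g for each body.
H_Titan = 291 × 94.8 / 1.35 = 20435 m.
H_planet X = 3320 × 197 / 5.10 = 128240 m.
H_Titan/H_planet X = 20435/128240 = 0.15935.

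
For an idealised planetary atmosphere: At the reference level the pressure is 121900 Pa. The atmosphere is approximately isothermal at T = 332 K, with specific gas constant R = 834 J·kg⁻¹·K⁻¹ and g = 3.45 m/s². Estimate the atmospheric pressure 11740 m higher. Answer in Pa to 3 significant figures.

Scale height: H = RT/g = 834 × 332 / 3.45 = 80257 m.
Barometric formula: P = P₀ exp(−z/H).
z/H = 11740/80257 = 0.14628; exp(−0.14628) = 0.86392.
P = 121900 × 0.86392 = 105310 Pa.

P ≈ 105000 Pa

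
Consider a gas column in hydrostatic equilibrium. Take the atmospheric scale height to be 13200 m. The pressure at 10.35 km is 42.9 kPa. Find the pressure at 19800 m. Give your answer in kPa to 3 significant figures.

P ≈ 21.0 kPa

Between two levels, P₂ = P₁ exp(−Δz/H) with Δz = z₂ − z₁.
Δz = 19800 − 10350 = 9450.0 m; Δz/H = 9450.0/13200 = 0.71591.
P₂ = 42.9 × exp(−0.71591) = 42.9 × 0.48875 = 20.967 kPa.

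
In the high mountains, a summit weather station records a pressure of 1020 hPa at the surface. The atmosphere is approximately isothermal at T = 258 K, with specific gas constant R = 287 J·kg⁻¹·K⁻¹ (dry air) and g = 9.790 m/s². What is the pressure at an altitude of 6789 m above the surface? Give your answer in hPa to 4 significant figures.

P ≈ 415.7 hPa

Scale height: H = RT/g = 287 × 258 / 9.790 = 7563.4 m.
Barometric formula: P = P₀ exp(−z/H).
z/H = 6789.0/7563.4 = 0.89761; exp(−0.89761) = 0.40754.
P = 1020 × 0.40754 = 415.69 hPa.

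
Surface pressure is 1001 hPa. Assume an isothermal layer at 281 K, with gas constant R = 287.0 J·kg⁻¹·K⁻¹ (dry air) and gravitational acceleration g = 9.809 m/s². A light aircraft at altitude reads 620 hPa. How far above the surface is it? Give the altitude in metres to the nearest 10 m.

z ≈ 3940 m

Scale height: H = RT/g = 287.0 × 281 / 9.809 = 8221.7 m.
Invert the barometric formula: z = H ln(P₀/P).
P₀/P = 1001/620 = 1.6145; ln(1.6145) = 0.47903.
z = 8221.7 × 0.47903 = 3938.4 m.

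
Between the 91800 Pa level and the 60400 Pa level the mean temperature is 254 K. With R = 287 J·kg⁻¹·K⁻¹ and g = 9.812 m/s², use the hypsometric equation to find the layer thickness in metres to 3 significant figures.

Δz ≈ 3110 m

Hypsometric equation: Δz = (R T̄/g) ln(P₁/P₂).
R T̄/g = 287 × 254 / 9.812 = 7429.5 m.
ln(91800/60400) = ln(1.5199) = 0.41864.
Δz = 7429.5 × 0.41864 = 3110.3 m.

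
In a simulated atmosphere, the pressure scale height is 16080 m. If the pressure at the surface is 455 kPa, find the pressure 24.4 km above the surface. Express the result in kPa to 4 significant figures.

Barometric formula: P = P₀ exp(−z/H).
z/H = 24400/16080 = 1.5174; exp(−1.5174) = 0.21928.
P = 455 × 0.21928 = 99.772 kPa.

P ≈ 99.77 kPa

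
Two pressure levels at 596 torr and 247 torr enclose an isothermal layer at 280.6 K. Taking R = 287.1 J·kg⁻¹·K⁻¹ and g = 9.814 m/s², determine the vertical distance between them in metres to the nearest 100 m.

Hypsometric equation: Δz = (R T̄/g) ln(P₁/P₂).
R T̄/g = 287.1 × 280.6 / 9.814 = 8208.7 m.
ln(596/247) = ln(2.4130) = 0.88087.
Δz = 8208.7 × 0.88087 = 7230.8 m.

Δz ≈ 7200 m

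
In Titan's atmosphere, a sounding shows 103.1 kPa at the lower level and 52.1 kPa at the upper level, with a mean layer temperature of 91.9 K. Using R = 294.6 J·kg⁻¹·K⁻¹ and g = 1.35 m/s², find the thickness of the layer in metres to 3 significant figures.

Hypsometric equation: Δz = (R T̄/g) ln(P₁/P₂).
R T̄/g = 294.6 × 91.9 / 1.35 = 20055 m.
ln(103.1/52.1) = ln(1.9789) = 0.68254.
Δz = 20055 × 0.68254 = 13688 m.

Δz ≈ 13700 m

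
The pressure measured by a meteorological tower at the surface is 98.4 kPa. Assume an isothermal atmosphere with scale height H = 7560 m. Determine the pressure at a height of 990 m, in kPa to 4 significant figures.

P ≈ 86.32 kPa

Barometric formula: P = P₀ exp(−z/H).
z/H = 990.00/7560.0 = 0.13095; exp(−0.13095) = 0.87726.
P = 98.4 × 0.87726 = 86.322 kPa.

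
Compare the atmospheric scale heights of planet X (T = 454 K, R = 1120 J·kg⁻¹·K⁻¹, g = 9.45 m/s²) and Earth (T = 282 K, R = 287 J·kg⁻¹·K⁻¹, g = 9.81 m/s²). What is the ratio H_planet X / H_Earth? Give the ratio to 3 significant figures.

H_planet X/H_Earth ≈ 6.52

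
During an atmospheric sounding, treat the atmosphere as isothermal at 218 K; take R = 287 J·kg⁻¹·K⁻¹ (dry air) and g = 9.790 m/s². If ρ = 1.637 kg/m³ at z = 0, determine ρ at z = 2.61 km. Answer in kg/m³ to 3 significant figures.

ρ ≈ 1.09 kg/m³

Scale height: H = RT/g = 287 × 218 / 9.790 = 6390.8 m.
In an isothermal atmosphere, density decays like pressure: ρ = ρ₀ exp(−z/H).
z/H = 2610.0/6390.8 = 0.40840; exp(−0.40840) = 0.66471.
ρ = 1.637 × 0.66471 = 1.0881 kg/m³.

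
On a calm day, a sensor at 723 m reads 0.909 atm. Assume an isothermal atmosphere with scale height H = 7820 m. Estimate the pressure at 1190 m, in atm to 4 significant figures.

P ≈ 0.8563 atm

Between two levels, P₂ = P₁ exp(−Δz/H) with Δz = z₂ − z₁.
Δz = 1190.0 − 723.00 = 467.00 m; Δz/H = 467.00/7820.0 = 0.059719.
P₂ = 0.909 × exp(−0.059719) = 0.909 × 0.94203 = 0.85631 atm.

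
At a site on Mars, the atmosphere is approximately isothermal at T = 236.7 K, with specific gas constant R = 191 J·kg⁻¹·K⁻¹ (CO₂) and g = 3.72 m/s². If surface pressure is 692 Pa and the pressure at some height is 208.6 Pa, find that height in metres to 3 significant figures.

z ≈ 14600 m

Scale height: H = RT/g = 191 × 236.7 / 3.72 = 12153 m.
Invert the barometric formula: z = H ln(P₀/P).
P₀/P = 692/208.6 = 3.3174; ln(3.3174) = 1.1992.
z = 12153 × 1.1992 = 14574 m.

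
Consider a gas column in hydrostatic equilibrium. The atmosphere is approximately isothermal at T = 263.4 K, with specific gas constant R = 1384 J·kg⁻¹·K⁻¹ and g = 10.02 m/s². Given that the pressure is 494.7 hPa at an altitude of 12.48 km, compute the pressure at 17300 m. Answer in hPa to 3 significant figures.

P ≈ 433 hPa

Scale height: H = RT/g = 1384 × 263.4 / 10.02 = 36382 m.
Between two levels, P₂ = P₁ exp(−Δz/H) with Δz = z₂ − z₁.
Δz = 17300 − 12480 = 4820.0 m; Δz/H = 4820.0/36382 = 0.13248.
P₂ = 494.7 × exp(−0.13248) = 494.7 × 0.87592 = 433.32 hPa.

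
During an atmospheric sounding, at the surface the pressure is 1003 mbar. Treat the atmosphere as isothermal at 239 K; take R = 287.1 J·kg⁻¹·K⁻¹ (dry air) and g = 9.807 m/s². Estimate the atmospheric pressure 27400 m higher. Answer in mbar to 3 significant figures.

Scale height: H = RT/g = 287.1 × 239 / 9.807 = 6996.7 m.
Barometric formula: P = P₀ exp(−z/H).
z/H = 27400/6996.7 = 3.9161; exp(−3.9161) = 0.019919.
P = 1003 × 0.019919 = 19.979 mbar.

P ≈ 20.0 mbar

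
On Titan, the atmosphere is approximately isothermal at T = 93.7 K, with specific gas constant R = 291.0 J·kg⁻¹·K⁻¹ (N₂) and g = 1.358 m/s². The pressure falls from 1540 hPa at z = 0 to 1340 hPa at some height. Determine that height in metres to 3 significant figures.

Scale height: H = RT/g = 291.0 × 93.7 / 1.358 = 20079 m.
Invert the barometric formula: z = H ln(P₀/P).
P₀/P = 1540/1340 = 1.1493; ln(1.1493) = 0.13915.
z = 20079 × 0.13915 = 2794.0 m.

z ≈ 2790 m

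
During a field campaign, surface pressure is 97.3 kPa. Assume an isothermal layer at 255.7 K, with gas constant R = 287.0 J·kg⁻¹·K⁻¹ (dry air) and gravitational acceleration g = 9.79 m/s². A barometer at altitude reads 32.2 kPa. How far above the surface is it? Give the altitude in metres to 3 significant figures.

Scale height: H = RT/g = 287.0 × 255.7 / 9.79 = 7496.0 m.
Invert the barometric formula: z = H ln(P₀/P).
P₀/P = 97.3/32.2 = 3.0217; ln(3.0217) = 1.1058.
z = 7496.0 × 1.1058 = 8289.1 m.

z ≈ 8290 m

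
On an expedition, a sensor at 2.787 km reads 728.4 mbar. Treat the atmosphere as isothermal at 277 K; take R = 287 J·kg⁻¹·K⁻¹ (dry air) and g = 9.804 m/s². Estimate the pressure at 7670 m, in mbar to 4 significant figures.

Scale height: H = RT/g = 287 × 277 / 9.804 = 8108.8 m.
Between two levels, P₂ = P₁ exp(−Δz/H) with Δz = z₂ − z₁.
Δz = 7670.0 − 2787.0 = 4883.0 m; Δz/H = 4883.0/8108.8 = 0.60219.
P₂ = 728.4 × exp(−0.60219) = 728.4 × 0.54761 = 398.88 mbar.

P ≈ 398.9 mbar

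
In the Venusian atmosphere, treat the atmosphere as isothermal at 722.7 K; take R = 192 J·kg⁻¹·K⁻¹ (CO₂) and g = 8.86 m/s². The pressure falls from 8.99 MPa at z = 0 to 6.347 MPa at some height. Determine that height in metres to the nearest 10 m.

z ≈ 5450 m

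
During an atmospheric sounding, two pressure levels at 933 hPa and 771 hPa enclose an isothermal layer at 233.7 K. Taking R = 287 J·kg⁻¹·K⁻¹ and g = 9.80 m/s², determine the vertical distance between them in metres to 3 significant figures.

Δz ≈ 1310 m

Hypsometric equation: Δz = (R T̄/g) ln(P₁/P₂).
R T̄/g = 287 × 233.7 / 9.80 = 6844.1 m.
ln(933/771) = ln(1.2101) = 0.19070.
Δz = 6844.1 × 0.19070 = 1305.2 m.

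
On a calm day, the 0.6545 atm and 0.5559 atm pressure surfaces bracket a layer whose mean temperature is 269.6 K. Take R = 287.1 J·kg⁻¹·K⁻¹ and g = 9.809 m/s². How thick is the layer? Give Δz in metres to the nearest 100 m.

Hypsometric equation: Δz = (R T̄/g) ln(P₁/P₂).
R T̄/g = 287.1 × 269.6 / 9.809 = 7890.9 m.
ln(0.6545/0.5559) = ln(1.1774) = 0.16331.
Δz = 7890.9 × 0.16331 = 1288.7 m.

Δz ≈ 1300 m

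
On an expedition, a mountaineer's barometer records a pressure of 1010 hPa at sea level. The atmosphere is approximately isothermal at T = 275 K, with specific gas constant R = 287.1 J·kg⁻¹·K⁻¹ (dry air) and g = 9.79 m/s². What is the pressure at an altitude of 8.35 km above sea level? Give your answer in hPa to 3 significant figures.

P ≈ 359 hPa

Scale height: H = RT/g = 287.1 × 275 / 9.79 = 8064.6 m.
Barometric formula: P = P₀ exp(−z/H).
z/H = 8350.0/8064.6 = 1.0354; exp(−1.0354) = 0.35508.
P = 1010 × 0.35508 = 358.63 hPa.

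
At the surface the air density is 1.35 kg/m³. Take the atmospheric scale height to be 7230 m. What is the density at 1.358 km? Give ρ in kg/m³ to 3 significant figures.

In an isothermal atmosphere, density decays like pressure: ρ = ρ₀ exp(−z/H).
z/H = 1358.0/7230.0 = 0.18783; exp(−0.18783) = 0.82876.
ρ = 1.35 × 0.82876 = 1.1188 kg/m³.

ρ ≈ 1.12 kg/m³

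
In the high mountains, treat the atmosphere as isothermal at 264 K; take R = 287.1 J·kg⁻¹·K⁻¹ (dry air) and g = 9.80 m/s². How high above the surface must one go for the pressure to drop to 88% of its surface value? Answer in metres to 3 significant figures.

z ≈ 989 m

Scale height: H = RT/g = 287.1 × 264 / 9.80 = 7734.1 m.
Set P/P₀ = exp(−z/H) = 0.88, so z = −H ln(0.88).
−ln(0.88) = 0.12783; z = 7734.1 × 0.12783 = 988.65 m.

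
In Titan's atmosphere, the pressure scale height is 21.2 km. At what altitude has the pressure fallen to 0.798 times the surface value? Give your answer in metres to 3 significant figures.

z ≈ 4780 m

Set P/P₀ = exp(−z/H) = 0.798, so z = −H ln(0.798).
−ln(0.798) = 0.22565; z = 21200 × 0.22565 = 4783.8 m.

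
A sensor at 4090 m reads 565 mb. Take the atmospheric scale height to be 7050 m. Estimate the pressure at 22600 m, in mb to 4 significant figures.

Between two levels, P₂ = P₁ exp(−Δz/H) with Δz = z₂ − z₁.
Δz = 22600 − 4090.0 = 18510 m; Δz/H = 18510/7050.0 = 2.6255.
P₂ = 565 × exp(−2.6255) = 565 × 0.072404 = 40.908 mb.

P ≈ 40.91 mb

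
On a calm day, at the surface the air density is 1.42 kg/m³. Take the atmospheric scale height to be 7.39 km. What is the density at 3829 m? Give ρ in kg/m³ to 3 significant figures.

In an isothermal atmosphere, density decays like pressure: ρ = ρ₀ exp(−z/H).
z/H = 3829.0/7390.0 = 0.51813; exp(−0.51813) = 0.59563.
ρ = 1.42 × 0.59563 = 0.84579 kg/m³.

ρ ≈ 0.846 kg/m³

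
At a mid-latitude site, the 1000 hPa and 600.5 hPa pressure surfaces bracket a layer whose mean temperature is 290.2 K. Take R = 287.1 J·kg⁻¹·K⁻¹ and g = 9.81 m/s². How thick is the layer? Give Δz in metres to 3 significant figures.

Δz ≈ 4330 m

Hypsometric equation: Δz = (R T̄/g) ln(P₁/P₂).
R T̄/g = 287.1 × 290.2 / 9.81 = 8493.0 m.
ln(1000/600.5) = ln(1.6653) = 0.51001.
Δz = 8493.0 × 0.51001 = 4331.5 m.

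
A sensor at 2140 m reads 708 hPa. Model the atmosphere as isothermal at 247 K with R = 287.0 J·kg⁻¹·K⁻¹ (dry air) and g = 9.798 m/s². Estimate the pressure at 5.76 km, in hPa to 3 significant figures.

P ≈ 429 hPa

Scale height: H = RT/g = 287.0 × 247 / 9.798 = 7235.0 m.
Between two levels, P₂ = P₁ exp(−Δz/H) with Δz = z₂ − z₁.
Δz = 5760.0 − 2140.0 = 3620.0 m; Δz/H = 3620.0/7235.0 = 0.50035.
P₂ = 708 × exp(−0.50035) = 708 × 0.60632 = 429.27 hPa.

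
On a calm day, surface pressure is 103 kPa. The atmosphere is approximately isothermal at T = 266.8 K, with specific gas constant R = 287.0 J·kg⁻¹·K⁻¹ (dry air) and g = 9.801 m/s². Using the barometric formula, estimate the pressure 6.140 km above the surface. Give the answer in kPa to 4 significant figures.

P ≈ 46.94 kPa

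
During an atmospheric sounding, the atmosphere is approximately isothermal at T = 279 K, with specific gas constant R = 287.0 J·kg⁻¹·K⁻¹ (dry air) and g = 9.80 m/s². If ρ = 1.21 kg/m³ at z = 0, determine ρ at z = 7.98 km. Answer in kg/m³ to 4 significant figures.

Scale height: H = RT/g = 287.0 × 279 / 9.80 = 8170.7 m.
In an isothermal atmosphere, density decays like pressure: ρ = ρ₀ exp(−z/H).
z/H = 7980.0/8170.7 = 0.97666; exp(−0.97666) = 0.37657.
ρ = 1.21 × 0.37657 = 0.45565 kg/m³.

ρ ≈ 0.4556 kg/m³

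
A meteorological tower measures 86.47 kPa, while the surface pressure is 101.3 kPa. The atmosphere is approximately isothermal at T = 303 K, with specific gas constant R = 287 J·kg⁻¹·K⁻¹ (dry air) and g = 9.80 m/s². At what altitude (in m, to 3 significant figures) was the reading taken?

Scale height: H = RT/g = 287 × 303 / 9.80 = 8873.6 m.
Invert the barometric formula: z = H ln(P₀/P).
P₀/P = 101.3/86.47 = 1.1715; ln(1.1715) = 0.15828.
z = 8873.6 × 0.15828 = 1404.5 m.

z ≈ 1400 m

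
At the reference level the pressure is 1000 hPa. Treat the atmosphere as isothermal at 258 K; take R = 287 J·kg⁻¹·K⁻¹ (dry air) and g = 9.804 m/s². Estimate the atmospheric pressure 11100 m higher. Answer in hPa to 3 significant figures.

P ≈ 230 hPa

Scale height: H = RT/g = 287 × 258 / 9.804 = 7552.6 m.
Barometric formula: P = P₀ exp(−z/H).
z/H = 11100/7552.6 = 1.4697; exp(−1.4697) = 0.22999.
P = 1000 × 0.22999 = 229.99 hPa.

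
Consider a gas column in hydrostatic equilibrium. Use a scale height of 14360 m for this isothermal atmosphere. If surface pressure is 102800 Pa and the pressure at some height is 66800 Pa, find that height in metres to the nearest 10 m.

z ≈ 6190 m

Invert the barometric formula: z = H ln(P₀/P).
P₀/P = 102800/66800 = 1.5389; ln(1.5389) = 0.43107.
z = 14360 × 0.43107 = 6190.2 m.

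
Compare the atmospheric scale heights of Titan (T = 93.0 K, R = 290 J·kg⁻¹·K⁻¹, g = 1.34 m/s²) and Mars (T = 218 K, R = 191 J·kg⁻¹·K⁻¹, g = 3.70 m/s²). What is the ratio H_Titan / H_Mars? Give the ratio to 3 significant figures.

H_Titan/H_Mars ≈ 1.79

H = RT/g for each body.
H_Titan = 290 × 93.0 / 1.34 = 20127 m.
H_Mars = 191 × 218 / 3.70 = 11254 m.
H_Titan/H_Mars = 20127/11254 = 1.7884.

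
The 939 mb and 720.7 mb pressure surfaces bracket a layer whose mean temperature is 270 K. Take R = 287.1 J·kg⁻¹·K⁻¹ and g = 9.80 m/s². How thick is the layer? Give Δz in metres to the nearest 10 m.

Δz ≈ 2090 m

Hypsometric equation: Δz = (R T̄/g) ln(P₁/P₂).
R T̄/g = 287.1 × 270 / 9.80 = 7909.9 m.
ln(939/720.7) = ln(1.3029) = 0.26459.
Δz = 7909.9 × 0.26459 = 2092.9 m.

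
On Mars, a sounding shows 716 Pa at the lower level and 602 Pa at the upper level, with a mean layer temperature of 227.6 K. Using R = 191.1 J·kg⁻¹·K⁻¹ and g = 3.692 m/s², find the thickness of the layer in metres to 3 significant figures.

Hypsometric equation: Δz = (R T̄/g) ln(P₁/P₂).
R T̄/g = 191.1 × 227.6 / 3.692 = 11781 m.
ln(716/602) = ln(1.1894) = 0.17345.
Δz = 11781 × 0.17345 = 2043.4 m.

Δz ≈ 2040 m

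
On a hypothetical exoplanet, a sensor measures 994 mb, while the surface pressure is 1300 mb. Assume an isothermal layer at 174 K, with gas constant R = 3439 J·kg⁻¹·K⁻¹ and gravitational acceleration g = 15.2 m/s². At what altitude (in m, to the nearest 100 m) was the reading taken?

Scale height: H = RT/g = 3439 × 174 / 15.2 = 39368 m.
Invert the barometric formula: z = H ln(P₀/P).
P₀/P = 1300/994 = 1.3078; ln(1.3078) = 0.26835.
z = 39368 × 0.26835 = 10564 m.

z ≈ 10600 m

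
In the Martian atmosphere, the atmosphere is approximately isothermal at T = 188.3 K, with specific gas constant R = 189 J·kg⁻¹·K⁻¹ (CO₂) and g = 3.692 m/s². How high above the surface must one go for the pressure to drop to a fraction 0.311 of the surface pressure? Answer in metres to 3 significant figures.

z ≈ 11300 m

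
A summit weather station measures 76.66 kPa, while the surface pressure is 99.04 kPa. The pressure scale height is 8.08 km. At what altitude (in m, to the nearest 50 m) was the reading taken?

Invert the barometric formula: z = H ln(P₀/P).
P₀/P = 99.04/76.66 = 1.2919; ln(1.2919) = 0.25611.
z = 8080.0 × 0.25611 = 2069.4 m.

z ≈ 2050 m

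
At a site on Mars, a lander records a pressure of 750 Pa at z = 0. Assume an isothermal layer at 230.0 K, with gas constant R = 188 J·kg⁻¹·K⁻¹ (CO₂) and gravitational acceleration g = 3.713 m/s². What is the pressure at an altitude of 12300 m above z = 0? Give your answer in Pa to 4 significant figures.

P ≈ 260.8 Pa

Scale height: H = RT/g = 188 × 230.0 / 3.713 = 11646 m.
Barometric formula: P = P₀ exp(−z/H).
z/H = 12300/11646 = 1.0562; exp(−1.0562) = 0.34777.
P = 750 × 0.34777 = 260.83 Pa.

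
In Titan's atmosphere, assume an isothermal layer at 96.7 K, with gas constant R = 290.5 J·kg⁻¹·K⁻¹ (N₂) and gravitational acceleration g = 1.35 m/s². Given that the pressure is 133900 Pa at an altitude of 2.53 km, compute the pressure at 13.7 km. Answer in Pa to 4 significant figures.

P ≈ 78280 Pa

Scale height: H = RT/g = 290.5 × 96.7 / 1.35 = 20808 m.
Between two levels, P₂ = P₁ exp(−Δz/H) with Δz = z₂ − z₁.
Δz = 13700 − 2530.0 = 11170 m; Δz/H = 11170/20808 = 0.53681.
P₂ = 133900 × exp(−0.53681) = 133900 × 0.58461 = 78279 Pa.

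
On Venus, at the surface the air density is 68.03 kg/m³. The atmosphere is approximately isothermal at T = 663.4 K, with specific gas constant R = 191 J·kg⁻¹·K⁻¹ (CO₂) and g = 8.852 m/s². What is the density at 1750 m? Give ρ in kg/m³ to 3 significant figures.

ρ ≈ 60.2 kg/m³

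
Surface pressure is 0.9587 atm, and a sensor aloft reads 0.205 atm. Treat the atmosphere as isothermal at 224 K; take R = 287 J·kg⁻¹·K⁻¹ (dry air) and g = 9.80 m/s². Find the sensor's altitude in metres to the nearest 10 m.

z ≈ 10120 m

Scale height: H = RT/g = 287 × 224 / 9.80 = 6560.0 m.
Invert the barometric formula: z = H ln(P₀/P).
P₀/P = 0.9587/0.205 = 4.6766; ln(4.6766) = 1.5426.
z = 6560.0 × 1.5426 = 10119 m.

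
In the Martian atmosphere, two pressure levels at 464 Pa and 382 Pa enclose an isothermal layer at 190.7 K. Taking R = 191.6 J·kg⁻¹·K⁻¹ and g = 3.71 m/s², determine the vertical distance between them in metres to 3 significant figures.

Δz ≈ 1920 m

Hypsometric equation: Δz = (R T̄/g) ln(P₁/P₂).
R T̄/g = 191.6 × 190.7 / 3.71 = 9848.5 m.
ln(464/382) = ln(1.2147) = 0.19450.
Δz = 9848.5 × 0.19450 = 1915.5 m.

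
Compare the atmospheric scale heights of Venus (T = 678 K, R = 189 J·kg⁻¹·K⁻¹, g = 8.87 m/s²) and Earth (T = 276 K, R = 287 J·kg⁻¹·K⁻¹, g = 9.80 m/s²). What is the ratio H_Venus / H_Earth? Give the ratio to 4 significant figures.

H_Venus/H_Earth ≈ 1.787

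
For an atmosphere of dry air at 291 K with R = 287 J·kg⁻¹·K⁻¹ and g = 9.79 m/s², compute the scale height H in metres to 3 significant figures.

H ≈ 8530 m

The scale height of an isothermal atmosphere is H = RT/g.
H = 287 × 291 / 9.79 = 83517/9.79 = 8530.8 m.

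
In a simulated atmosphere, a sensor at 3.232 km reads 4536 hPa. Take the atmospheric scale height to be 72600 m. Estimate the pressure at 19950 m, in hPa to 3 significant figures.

P ≈ 3600 hPa

Between two levels, P₂ = P₁ exp(−Δz/H) with Δz = z₂ − z₁.
Δz = 19950 − 3232.0 = 16718 m; Δz/H = 16718/72600 = 0.23028.
P₂ = 4536 × exp(−0.23028) = 4536 × 0.79431 = 3603.0 hPa.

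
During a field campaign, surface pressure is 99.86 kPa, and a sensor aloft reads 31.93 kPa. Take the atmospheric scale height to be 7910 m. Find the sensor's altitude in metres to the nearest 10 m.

z ≈ 9020 m

Invert the barometric formula: z = H ln(P₀/P).
P₀/P = 99.86/31.93 = 3.1275; ln(3.1275) = 1.1402.
z = 7910.0 × 1.1402 = 9019.0 m.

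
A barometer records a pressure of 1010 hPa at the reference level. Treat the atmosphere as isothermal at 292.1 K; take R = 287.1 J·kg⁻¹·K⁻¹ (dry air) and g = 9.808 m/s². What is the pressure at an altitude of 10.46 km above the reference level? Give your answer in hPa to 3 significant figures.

Scale height: H = RT/g = 287.1 × 292.1 / 9.808 = 8550.4 m.
Barometric formula: P = P₀ exp(−z/H).
z/H = 10460/8550.4 = 1.2233; exp(−1.2233) = 0.29426.
P = 1010 × 0.29426 = 297.20 hPa.

P ≈ 297 hPa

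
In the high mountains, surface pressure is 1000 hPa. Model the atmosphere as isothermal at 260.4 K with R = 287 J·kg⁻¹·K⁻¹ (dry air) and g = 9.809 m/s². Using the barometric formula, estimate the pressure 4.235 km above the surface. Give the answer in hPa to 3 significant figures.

Scale height: H = RT/g = 287 × 260.4 / 9.809 = 7619.0 m.
Barometric formula: P = P₀ exp(−z/H).
z/H = 4235.0/7619.0 = 0.55585; exp(−0.55585) = 0.57358.
P = 1000 × 0.57358 = 573.58 hPa.

P ≈ 574 hPa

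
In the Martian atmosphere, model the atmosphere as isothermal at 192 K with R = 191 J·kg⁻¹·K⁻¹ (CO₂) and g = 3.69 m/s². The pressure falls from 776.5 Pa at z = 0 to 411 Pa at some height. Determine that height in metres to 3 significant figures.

Scale height: H = RT/g = 191 × 192 / 3.69 = 9938.2 m.
Invert the barometric formula: z = H ln(P₀/P).
P₀/P = 776.5/411 = 1.8893; ln(1.8893) = 0.63621.
z = 9938.2 × 0.63621 = 6322.8 m.

z ≈ 6320 m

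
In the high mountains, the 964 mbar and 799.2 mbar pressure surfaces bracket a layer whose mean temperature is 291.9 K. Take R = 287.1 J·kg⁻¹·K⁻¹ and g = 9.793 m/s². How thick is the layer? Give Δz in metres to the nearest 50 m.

Δz ≈ 1600 m

Hypsometric equation: Δz = (R T̄/g) ln(P₁/P₂).
R T̄/g = 287.1 × 291.9 / 9.793 = 8557.6 m.
ln(964/799.2) = ln(1.2062) = 0.18747.
Δz = 8557.6 × 0.18747 = 1604.3 m.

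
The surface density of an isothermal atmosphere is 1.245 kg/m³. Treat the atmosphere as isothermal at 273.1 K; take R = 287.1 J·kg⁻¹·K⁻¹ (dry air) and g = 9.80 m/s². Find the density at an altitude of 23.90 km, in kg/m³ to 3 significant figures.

ρ ≈ 0.0628 kg/m³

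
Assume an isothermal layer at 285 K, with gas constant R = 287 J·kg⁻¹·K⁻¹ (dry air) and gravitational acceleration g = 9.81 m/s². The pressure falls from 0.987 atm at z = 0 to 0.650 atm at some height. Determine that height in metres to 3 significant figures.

z ≈ 3480 m

Scale height: H = RT/g = 287 × 285 / 9.81 = 8337.9 m.
Invert the barometric formula: z = H ln(P₀/P).
P₀/P = 0.987/0.650 = 1.5185; ln(1.5185) = 0.41772.
z = 8337.9 × 0.41772 = 3482.9 m.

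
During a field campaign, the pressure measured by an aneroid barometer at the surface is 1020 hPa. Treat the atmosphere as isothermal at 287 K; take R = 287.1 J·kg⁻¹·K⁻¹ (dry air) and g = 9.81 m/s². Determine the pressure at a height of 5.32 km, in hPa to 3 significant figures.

Scale height: H = RT/g = 287.1 × 287 / 9.81 = 8399.4 m.
Barometric formula: P = P₀ exp(−z/H).
z/H = 5320.0/8399.4 = 0.63338; exp(−0.63338) = 0.53079.
P = 1020 × 0.53079 = 541.41 hPa.

P ≈ 541 hPa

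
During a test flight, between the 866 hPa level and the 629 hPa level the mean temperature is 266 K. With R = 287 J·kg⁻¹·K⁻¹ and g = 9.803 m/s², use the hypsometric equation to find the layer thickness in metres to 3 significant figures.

Hypsometric equation: Δz = (R T̄/g) ln(P₁/P₂).
R T̄/g = 287 × 266 / 9.803 = 7787.6 m.
ln(866/629) = ln(1.3768) = 0.31976.
Δz = 7787.6 × 0.31976 = 2490.2 m.

Δz ≈ 2490 m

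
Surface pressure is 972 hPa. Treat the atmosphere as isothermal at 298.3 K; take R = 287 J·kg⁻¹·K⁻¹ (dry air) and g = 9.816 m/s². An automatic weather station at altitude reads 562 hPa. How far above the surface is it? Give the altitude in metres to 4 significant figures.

z ≈ 4778 m

Scale height: H = RT/g = 287 × 298.3 / 9.816 = 8721.7 m.
Invert the barometric formula: z = H ln(P₀/P).
P₀/P = 972/562 = 1.7295; ln(1.7295) = 0.54783.
z = 8721.7 × 0.54783 = 4778.0 m.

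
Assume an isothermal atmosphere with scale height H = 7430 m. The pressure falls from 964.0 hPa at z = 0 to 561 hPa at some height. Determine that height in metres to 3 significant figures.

z ≈ 4020 m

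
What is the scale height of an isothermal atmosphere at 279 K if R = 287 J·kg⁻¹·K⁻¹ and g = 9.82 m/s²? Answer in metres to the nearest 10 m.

The scale height of an isothermal atmosphere is H = RT/g.
H = 287 × 279 / 9.82 = 80073/9.82 = 8154.1 m.

H ≈ 8150 m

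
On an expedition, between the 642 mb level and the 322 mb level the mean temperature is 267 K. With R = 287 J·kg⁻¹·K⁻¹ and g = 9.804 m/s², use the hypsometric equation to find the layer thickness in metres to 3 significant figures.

Hypsometric equation: Δz = (R T̄/g) ln(P₁/P₂).
R T̄/g = 287 × 267 / 9.804 = 7816.1 m.
ln(642/322) = ln(1.9938) = 0.69004.
Δz = 7816.1 × 0.69004 = 5393.4 m.

Δz ≈ 5390 m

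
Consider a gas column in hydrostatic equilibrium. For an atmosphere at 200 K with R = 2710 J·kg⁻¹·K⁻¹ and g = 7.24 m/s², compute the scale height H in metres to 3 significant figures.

H ≈ 74900 m

The scale height of an isothermal atmosphere is H = RT/g.
H = 2710 × 200 / 7.24 = 542000/7.24 = 74862 m.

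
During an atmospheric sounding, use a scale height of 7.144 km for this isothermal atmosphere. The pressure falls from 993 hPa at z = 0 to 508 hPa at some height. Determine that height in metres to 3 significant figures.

z ≈ 4790 m

Invert the barometric formula: z = H ln(P₀/P).
P₀/P = 993/508 = 1.9547; ln(1.9547) = 0.67024.
z = 7144.0 × 0.67024 = 4788.2 m.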